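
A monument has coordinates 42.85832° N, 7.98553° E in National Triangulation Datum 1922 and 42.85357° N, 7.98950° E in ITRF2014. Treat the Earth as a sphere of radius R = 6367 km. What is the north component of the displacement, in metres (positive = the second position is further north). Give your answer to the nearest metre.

ΔN = -528 m

Δφ = 42.85357° − 42.85832° = -0.00475°; Δλ = 7.98950° − 7.98553° = +0.00397°.
1° along a meridian = πR/180 = 111125 m.
ΔN = Δφ × 111125 = -527.8 m; ΔE = Δλ × 111125 × cos(42.85832°) = +0.00397 × 111125 × 0.733038 = 323.4 m.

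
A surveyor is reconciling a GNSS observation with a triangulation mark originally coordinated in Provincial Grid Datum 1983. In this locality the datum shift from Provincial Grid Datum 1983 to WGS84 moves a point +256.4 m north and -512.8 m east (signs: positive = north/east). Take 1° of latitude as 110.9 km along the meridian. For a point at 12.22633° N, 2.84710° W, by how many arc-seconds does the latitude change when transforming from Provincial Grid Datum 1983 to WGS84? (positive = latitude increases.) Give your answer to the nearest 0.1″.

Δφ = 8.3″

1° of latitude = 110.9 km, so Δφ = 256.4 / 110900 = 0.0023120° = 8.323″.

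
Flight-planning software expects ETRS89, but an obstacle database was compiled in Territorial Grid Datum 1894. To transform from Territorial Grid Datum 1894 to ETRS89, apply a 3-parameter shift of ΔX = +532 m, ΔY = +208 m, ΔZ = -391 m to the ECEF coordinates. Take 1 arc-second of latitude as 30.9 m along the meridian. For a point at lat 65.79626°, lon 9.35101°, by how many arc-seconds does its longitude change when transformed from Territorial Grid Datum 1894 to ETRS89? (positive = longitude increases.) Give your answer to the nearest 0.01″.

sin φ = 0.912093, cos φ = 0.409983, sin λ = 0.162482, cos λ = 0.986711.
East component: ΔE = −sin λ·ΔX + cos λ·ΔY = −(0.162482)(532) + (0.986711)(208) = 118.80 m.
1° of latitude spans 3600 × 30.90 = 111240 m; at latitude φ, 1° of longitude spans that × cos φ = 45606.5 m, so Δλ = 118.80 / 45606.5 × 3600 = 9.377″.

Δλ = 9.38″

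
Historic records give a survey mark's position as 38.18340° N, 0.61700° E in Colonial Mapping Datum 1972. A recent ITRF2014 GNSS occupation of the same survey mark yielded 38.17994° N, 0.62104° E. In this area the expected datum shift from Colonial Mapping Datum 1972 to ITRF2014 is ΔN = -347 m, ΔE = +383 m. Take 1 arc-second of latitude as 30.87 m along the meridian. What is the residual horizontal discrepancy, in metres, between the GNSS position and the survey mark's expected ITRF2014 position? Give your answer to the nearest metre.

Observed coordinate differences: Δφ = -0.00346°, Δλ = +0.00404°.
Converting to metres (1° lat = 111132 m, cos φ = 0.786036): observed ΔN = -384.5 m, observed ΔE = 352.9 m.
Subtracting the expected shift leaves a residual of -384.5 − (-347) = -37.5 m north and 352.9 − (383) = -30.1 m east.
Residual distance = √((-37.5)² + (-30.1)²) = 48.1 m.

48 m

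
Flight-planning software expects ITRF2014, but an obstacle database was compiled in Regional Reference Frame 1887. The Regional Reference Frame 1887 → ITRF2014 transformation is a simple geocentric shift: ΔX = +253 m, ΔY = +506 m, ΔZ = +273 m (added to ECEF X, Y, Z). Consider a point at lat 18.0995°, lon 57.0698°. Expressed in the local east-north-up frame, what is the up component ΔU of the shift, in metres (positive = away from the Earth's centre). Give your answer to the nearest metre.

ΔU = 619 m

At φ = 18.0995°, λ = 57.0698°: sin φ = 0.310668, cos φ = 0.950518, sin λ = 0.839333, cos λ = 0.543617.
ΔU = cos φ cos λ·ΔX + cos φ sin λ·ΔY + sin φ·ΔZ = (0.950518)(0.543617)(253) + (0.950518)(0.839333)(506) + (0.310668)(273) = 619.23 m.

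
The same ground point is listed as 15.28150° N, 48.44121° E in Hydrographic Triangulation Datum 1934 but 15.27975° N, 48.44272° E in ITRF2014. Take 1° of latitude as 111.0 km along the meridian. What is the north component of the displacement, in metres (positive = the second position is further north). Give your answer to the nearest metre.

ΔN = -194 m

Δφ = 15.27975° − 15.28150° = -0.00175°; Δλ = 48.44272° − 48.44121° = +0.00151°.
ΔN = Δφ × 111000 = -194.2 m; ΔE = Δλ × 111000 × cos(15.28150°) = +0.00151 × 111000 × 0.964643 = 161.7 m.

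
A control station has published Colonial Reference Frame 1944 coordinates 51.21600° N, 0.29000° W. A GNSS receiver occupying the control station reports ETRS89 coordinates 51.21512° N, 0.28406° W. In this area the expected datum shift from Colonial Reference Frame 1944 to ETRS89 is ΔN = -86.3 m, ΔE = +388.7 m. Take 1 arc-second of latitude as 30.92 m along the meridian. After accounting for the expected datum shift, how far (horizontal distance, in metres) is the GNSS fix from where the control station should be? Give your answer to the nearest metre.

Observed coordinate differences: Δφ = -0.00088°, Δλ = +0.00594°.
Converting to metres (1° lat = 111312 m, cos φ = 0.626386): observed ΔN = -98.0 m, observed ΔE = 414.2 m.
Subtracting the expected shift leaves a residual of -98.0 − (-86.3) = -11.7 m north and 414.2 − (388.7) = 25.5 m east.
Residual distance = √((-11.7)² + 25.5²) = 28.0 m.

28 m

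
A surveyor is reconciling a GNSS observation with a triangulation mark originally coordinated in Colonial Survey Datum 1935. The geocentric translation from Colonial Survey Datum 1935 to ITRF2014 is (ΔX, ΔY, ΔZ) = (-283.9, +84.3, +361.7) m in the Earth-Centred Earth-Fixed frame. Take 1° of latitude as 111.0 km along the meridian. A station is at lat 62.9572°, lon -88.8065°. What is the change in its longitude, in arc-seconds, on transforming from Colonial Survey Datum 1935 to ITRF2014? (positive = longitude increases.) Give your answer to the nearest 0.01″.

Δλ = -20.12″

sin φ = 0.890667, cos φ = 0.454656, sin λ = -0.999783, cos λ = 0.020829.
East component: ΔE = −sin λ·ΔX + cos λ·ΔY = −(-0.999783)(-283.9) + (0.020829)(84.3) = -282.08 m.
1° of latitude spans 111000 m; at latitude φ, 1° of longitude spans that × cos φ = 50466.8 m, so Δλ = -282.08 / 50466.8 × 3600 = -20.122″.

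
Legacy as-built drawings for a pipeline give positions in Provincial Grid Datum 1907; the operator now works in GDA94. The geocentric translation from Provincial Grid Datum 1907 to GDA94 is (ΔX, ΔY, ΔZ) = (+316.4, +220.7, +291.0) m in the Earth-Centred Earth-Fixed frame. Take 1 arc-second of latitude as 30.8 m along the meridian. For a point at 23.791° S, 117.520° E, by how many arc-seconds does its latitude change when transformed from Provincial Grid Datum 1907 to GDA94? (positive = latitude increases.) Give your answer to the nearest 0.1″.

sin φ = -0.403402, cos φ = 0.915023, sin λ = 0.886850, cos λ = -0.462058.
North component: ΔN = −sin φ cos λ·ΔX − sin φ sin λ·ΔY + cos φ·ΔZ = −(-0.403402)(-0.462058)(316.4) − (-0.403402)(0.886850)(220.7) + (0.915023)(291.0) = 286.25 m.
1° of latitude spans 3600 × 30.80 = 110880 m, so Δφ = 286.25 / 110880 × 3600 = 9.294″.

Δφ = 9.3″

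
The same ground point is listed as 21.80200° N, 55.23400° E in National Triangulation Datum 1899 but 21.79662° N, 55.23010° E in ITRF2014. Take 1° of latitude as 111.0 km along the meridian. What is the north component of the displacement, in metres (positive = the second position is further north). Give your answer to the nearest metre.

ΔN = -597 m

Δφ = 21.79662° − 21.80200° = -0.00538°; Δλ = 55.23010° − 55.23400° = -0.00390°.
ΔN = Δφ × 111000 = -597.2 m; ΔE = Δλ × 111000 × cos(21.80200°) = -0.00390 × 111000 × 0.928473 = -401.9 m.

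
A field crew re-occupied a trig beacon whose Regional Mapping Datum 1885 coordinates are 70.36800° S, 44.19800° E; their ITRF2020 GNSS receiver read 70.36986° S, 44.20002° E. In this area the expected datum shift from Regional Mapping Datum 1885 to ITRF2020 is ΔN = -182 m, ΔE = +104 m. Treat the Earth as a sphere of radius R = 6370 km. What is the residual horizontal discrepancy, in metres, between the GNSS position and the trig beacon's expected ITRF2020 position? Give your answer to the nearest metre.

Observed coordinate differences: Δφ = -0.00186°, Δλ = +0.00202°.
Converting to metres (1° lat = 111177 m, cos φ = 0.335978): observed ΔN = -206.8 m, observed ΔE = 75.5 m.
Subtracting the expected shift leaves a residual of -206.8 − (-182) = -24.8 m north and 75.5 − (104) = -28.5 m east.
Residual distance = √((-24.8)² + (-28.5)²) = 37.8 m.

38 m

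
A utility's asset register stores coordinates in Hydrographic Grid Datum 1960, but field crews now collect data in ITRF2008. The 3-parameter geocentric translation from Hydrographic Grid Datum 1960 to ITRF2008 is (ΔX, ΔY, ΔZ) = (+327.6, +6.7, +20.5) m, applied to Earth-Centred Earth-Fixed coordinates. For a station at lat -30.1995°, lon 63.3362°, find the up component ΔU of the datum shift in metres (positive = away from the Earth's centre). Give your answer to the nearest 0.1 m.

At φ = -30.1995°, λ = 63.3362°: sin φ = -0.503012, cos φ = 0.864279, sin λ = 0.893655, cos λ = 0.448754.
ΔU = cos φ cos λ·ΔX + cos φ sin λ·ΔY + sin φ·ΔZ = (0.864279)(0.448754)(327.6) + (0.864279)(0.893655)(6.7) + (-0.503012)(20.5) = 121.92 m.

ΔU = 121.9 m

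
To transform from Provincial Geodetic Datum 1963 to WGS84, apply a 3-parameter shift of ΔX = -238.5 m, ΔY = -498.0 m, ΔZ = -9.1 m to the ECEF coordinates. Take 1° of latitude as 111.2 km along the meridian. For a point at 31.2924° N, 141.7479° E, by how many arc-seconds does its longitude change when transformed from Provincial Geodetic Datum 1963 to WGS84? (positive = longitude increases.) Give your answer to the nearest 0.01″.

sin φ = 0.519406, cos φ = 0.854528, sin λ = 0.619123, cos λ = -0.785294.
East component: ΔE = −sin λ·ΔX + cos λ·ΔY = −(0.619123)(-238.5) + (-0.785294)(-498.0) = 538.74 m.
1° of latitude spans 111200 m; at latitude φ, 1° of longitude spans that × cos φ = 95023.5 m, so Δλ = 538.74 / 95023.5 × 3600 = 20.410″.

Δλ = 20.41″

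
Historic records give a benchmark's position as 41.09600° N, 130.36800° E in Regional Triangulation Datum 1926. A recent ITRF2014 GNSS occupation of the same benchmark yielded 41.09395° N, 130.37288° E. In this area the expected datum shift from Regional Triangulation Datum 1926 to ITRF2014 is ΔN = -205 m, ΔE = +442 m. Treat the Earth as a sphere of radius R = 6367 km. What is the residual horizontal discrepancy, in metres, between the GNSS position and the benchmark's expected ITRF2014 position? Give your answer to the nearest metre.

Observed coordinate differences: Δφ = -0.00205°, Δλ = +0.00488°.
Converting to metres (1° lat = 111125 m, cos φ = 0.753609): observed ΔN = -227.8 m, observed ΔE = 408.7 m.
Subtracting the expected shift leaves a residual of -227.8 − (-205) = -22.8 m north and 408.7 − (442) = -33.3 m east.
Residual distance = √((-22.8)² + (-33.3)²) = 40.4 m.

40 m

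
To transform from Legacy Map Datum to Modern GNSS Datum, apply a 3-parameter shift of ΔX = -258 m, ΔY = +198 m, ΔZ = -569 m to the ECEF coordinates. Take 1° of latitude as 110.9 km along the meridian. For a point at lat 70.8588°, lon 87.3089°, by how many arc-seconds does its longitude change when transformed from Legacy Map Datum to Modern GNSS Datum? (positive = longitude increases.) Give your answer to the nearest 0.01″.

Δλ = 26.43″

sin φ = 0.944713, cos φ = 0.327897, sin λ = 0.998897, cos λ = 0.046951.
East component: ΔE = −sin λ·ΔX + cos λ·ΔY = −(0.998897)(-258) + (0.046951)(198) = 267.01 m.
1° of latitude spans 110900 m; at latitude φ, 1° of longitude spans that × cos φ = 36363.8 m, so Δλ = 267.01 / 36363.8 × 3600 = 26.434″.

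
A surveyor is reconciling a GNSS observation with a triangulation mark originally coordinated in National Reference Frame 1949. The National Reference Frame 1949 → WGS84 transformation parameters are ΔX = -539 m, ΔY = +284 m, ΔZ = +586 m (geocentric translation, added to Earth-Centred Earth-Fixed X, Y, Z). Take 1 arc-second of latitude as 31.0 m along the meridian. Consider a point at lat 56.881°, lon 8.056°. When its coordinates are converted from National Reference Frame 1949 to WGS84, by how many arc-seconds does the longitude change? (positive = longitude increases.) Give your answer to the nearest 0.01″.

sin φ = 0.837538, cos φ = 0.546380, sin λ = 0.140141, cos λ = 0.990132.
East component: ΔE = −sin λ·ΔX + cos λ·ΔY = −(0.140141)(-539) + (0.990132)(284) = 356.73 m.
1° of latitude spans 3600 × 31.00 = 111600 m; at latitude φ, 1° of longitude spans that × cos φ = 60976.0 m, so Δλ = 356.73 / 60976.0 × 3600 = 21.061″.

Δλ = 21.06″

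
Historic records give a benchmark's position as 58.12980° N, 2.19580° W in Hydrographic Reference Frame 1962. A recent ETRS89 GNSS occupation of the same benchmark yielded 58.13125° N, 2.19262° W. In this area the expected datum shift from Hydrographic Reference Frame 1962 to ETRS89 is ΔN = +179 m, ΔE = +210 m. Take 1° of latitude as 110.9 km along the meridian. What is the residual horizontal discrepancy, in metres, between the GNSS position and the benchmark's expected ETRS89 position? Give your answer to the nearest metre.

30 m

Observed coordinate differences: Δφ = +0.00145°, Δλ = +0.00318°.
Converting to metres (1° lat = 110900 m, cos φ = 0.527997): observed ΔN = 160.8 m, observed ΔE = 186.2 m.
Subtracting the expected shift leaves a residual of 160.8 − (179) = -18.2 m north and 186.2 − (210) = -23.8 m east.
Residual distance = √((-18.2)² + (-23.8)²) = 30.0 m.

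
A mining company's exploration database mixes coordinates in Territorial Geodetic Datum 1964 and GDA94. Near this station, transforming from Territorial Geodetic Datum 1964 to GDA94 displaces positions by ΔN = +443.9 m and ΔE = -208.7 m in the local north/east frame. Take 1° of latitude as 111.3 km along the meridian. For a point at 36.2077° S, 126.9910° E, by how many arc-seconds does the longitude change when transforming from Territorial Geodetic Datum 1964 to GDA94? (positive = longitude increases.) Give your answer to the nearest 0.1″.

At latitude -36.2077°, cos φ = 0.806881.
1° of longitude at this latitude = 111.3 × cos φ = 89.81 km, so Δλ = -208.7 / 89805.8 = -0.0023239° = -8.366″.

Δλ = -8.4″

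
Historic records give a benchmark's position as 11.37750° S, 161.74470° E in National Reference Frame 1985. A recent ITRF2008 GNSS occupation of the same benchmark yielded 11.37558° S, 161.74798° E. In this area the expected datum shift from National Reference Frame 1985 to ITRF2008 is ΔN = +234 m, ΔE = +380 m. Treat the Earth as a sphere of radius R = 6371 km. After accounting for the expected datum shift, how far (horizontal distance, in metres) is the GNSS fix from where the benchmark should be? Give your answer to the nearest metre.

Observed coordinate differences: Δφ = +0.00192°, Δλ = +0.00328°.
Converting to metres (1° lat = 111195 m, cos φ = 0.980349): observed ΔN = 213.5 m, observed ΔE = 357.6 m.
Subtracting the expected shift leaves a residual of 213.5 − (234) = -20.5 m north and 357.6 − (380) = -22.4 m east.
Residual distance = √((-20.5)² + (-22.4)²) = 30.4 m.

30 m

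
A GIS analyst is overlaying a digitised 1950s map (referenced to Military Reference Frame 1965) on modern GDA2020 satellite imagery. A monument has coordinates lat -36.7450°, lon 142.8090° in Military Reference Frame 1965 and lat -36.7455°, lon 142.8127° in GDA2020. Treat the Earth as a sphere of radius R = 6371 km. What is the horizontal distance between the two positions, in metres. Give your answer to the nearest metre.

Δφ = -36.7455° − -36.7450° = -0.0005°; Δλ = 142.8127° − 142.8090° = +0.0037°.
1° along a meridian = πR/180 = 111195 m.
ΔN = Δφ × 111195 = -55.6 m; ΔE = Δλ × 111195 × cos(-36.7450°) = +0.0037 × 111195 × 0.801306 = 329.7 m.
Distance = √(ΔE² + ΔN²) = √(329.7² + (-55.6)²) = 334.3 m.

334 m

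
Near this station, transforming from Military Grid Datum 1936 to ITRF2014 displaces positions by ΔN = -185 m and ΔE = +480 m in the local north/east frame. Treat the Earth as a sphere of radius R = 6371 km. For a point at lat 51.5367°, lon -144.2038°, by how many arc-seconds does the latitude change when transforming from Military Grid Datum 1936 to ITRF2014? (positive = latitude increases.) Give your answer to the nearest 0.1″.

On a sphere of radius R, 1 rad of latitude = R, so Δφ = ΔN / R = -185.0 / 6371000 = -2.9038e-05 rad = -5.989″.

Δφ = -6.0″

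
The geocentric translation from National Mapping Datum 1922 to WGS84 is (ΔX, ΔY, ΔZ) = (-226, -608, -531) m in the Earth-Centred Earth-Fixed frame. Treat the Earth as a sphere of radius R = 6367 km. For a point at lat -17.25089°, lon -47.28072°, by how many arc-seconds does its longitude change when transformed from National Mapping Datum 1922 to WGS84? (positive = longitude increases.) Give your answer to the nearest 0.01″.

Δλ = -19.62″

sin φ = -0.296556, cos φ = 0.955015, sin λ = -0.734686, cos λ = 0.678407.
East component: ΔE = −sin λ·ΔX + cos λ·ΔY = −(-0.734686)(-226) + (0.678407)(-608) = -578.51 m.
1° of latitude spans πR/180 = 111125 m; at latitude φ, 1° of longitude spans that × cos φ = 106126.2 m, so Δλ = -578.51 / 106126.2 × 3600 = -19.624″.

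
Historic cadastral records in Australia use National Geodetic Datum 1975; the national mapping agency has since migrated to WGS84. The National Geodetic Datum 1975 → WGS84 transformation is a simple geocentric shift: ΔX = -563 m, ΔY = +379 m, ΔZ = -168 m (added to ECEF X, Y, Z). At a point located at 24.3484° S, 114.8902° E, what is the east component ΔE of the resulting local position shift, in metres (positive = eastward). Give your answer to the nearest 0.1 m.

ΔE = 351.2 m

At φ = -24.3484°, λ = 114.8902°: sin φ = -0.412284, cos φ = 0.911055, sin λ = 0.907116, cos λ = -0.420881.
ΔE = −sin λ·ΔX + cos λ·ΔY = −(0.907116)·(-563) + (-0.420881)·(379) = 351.19 m.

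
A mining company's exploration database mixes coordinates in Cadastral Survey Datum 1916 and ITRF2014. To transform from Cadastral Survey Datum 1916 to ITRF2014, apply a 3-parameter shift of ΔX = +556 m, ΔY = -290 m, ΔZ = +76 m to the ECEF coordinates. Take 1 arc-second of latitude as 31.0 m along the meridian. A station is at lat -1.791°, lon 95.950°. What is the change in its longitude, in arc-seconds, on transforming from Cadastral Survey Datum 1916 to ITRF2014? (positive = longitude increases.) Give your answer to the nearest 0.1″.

sin φ = -0.031254, cos φ = 0.999511, sin λ = 0.994613, cos λ = -0.103661.
East component: ΔE = −sin λ·ΔX + cos λ·ΔY = −(0.994613)(556) + (-0.103661)(-290) = -522.94 m.
1° of latitude spans 3600 × 31.00 = 111600 m; at latitude φ, 1° of longitude spans that × cos φ = 111545.5 m, so Δλ = -522.94 / 111545.5 × 3600 = -16.877″.

Δλ = -16.9″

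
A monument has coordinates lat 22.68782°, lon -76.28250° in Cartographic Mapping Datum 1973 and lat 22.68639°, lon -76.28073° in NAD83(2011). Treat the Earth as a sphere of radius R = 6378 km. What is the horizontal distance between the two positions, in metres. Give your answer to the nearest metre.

Δφ = 22.68639° − 22.68782° = -0.00143°; Δλ = -76.28073° − -76.28250° = +0.00177°.
1° along a meridian = πR/180 = 111317 m.
ΔN = Δφ × 111317 = -159.2 m; ΔE = Δλ × 111317 × cos(22.68782°) = +0.00177 × 111317 × 0.922620 = 181.8 m.
Distance = √(ΔE² + ΔN²) = √(181.8² + (-159.2)²) = 241.6 m.

242 m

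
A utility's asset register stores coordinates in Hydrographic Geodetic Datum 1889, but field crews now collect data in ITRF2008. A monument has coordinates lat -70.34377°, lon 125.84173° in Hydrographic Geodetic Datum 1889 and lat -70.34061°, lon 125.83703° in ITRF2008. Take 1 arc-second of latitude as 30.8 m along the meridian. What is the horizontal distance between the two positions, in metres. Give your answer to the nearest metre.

Δφ = -70.34061° − -70.34377° = +0.00316°; Δλ = 125.83703° − 125.84173° = -0.00470°.
1° of latitude = 3600 × 30.80 = 110880 m.
ΔN = Δφ × 110880 = 350.4 m; ΔE = Δλ × 110880 × cos(-70.34377°) = -0.00470 × 110880 × 0.336376 = -175.3 m.
Distance = √(ΔE² + ΔN²) = √((-175.3)² + 350.4²) = 391.8 m.

392 m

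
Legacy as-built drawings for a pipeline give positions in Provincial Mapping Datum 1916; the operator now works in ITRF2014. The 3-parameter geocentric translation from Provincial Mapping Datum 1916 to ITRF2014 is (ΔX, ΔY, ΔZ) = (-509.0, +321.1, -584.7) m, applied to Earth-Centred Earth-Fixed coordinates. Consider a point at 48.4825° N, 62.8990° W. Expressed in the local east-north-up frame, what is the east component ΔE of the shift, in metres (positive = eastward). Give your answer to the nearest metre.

ΔE = -307 m

The local east axis at (φ, λ) is (−sin λ, cos λ, 0), so ΔE = −sin(-62.8990°)·(-509.0) + cos(-62.8990°)·321.1 = -306.83 m.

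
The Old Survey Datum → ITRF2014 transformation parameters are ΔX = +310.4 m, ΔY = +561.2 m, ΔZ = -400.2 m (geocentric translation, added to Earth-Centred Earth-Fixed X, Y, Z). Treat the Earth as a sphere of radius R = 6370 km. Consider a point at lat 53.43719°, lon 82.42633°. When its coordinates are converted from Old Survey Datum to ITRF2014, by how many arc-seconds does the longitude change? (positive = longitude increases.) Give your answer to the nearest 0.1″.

sin φ = 0.803204, cos φ = 0.595704, sin λ = 0.991276, cos λ = 0.131801.
East component: ΔE = −sin λ·ΔX + cos λ·ΔY = −(0.991276)(310.4) + (0.131801)(561.2) = -233.73 m.
1° of latitude spans πR/180 = 111177 m; at latitude φ, 1° of longitude spans that × cos φ = 66228.8 m, so Δλ = -233.73 / 66228.8 × 3600 = -12.705″.

Δλ = -12.7″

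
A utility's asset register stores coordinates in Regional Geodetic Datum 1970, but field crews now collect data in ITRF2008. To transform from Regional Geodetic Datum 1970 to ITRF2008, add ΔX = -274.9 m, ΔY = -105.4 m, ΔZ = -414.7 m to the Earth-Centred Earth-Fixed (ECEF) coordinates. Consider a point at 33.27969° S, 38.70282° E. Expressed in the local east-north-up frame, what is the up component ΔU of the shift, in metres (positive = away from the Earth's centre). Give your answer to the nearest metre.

At φ = -33.27969°, λ = 38.70282°: sin φ = -0.548727, cos φ = 0.836002, sin λ = 0.625281, cos λ = 0.780400.
ΔU = cos φ cos λ·ΔX + cos φ sin λ·ΔY + sin φ·ΔZ = (0.836002)(0.780400)(-274.9) + (0.836002)(0.625281)(-105.4) + (-0.548727)(-414.7) = -6.89 m.

ΔU = -7 m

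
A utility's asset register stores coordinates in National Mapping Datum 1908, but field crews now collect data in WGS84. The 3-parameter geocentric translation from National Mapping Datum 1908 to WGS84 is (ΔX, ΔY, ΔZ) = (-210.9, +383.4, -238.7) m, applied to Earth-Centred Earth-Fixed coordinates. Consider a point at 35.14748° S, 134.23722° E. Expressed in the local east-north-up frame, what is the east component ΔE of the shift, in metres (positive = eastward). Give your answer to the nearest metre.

ΔE = -116 m

At φ = -35.14748°, λ = 134.23722°: sin φ = -0.575683, cos φ = 0.817673, sin λ = 0.716458, cos λ = -0.697631.
ΔE = −sin λ·ΔX + cos λ·ΔY = −(0.716458)·(-210.9) + (-0.697631)·(383.4) = -116.37 m.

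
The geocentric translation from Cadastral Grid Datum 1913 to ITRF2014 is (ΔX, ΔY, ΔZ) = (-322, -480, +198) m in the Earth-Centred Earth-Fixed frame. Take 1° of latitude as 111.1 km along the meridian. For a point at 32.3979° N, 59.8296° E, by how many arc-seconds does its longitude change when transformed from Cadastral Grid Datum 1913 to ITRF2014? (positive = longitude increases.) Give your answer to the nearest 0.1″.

Δλ = 1.4″

sin φ = 0.535796, cos φ = 0.844348, sin λ = 0.864535, cos λ = 0.502573.
East component: ΔE = −sin λ·ΔX + cos λ·ΔY = −(0.864535)(-322) + (0.502573)(-480) = 37.14 m.
1° of latitude spans 111100 m; at latitude φ, 1° of longitude spans that × cos φ = 93807.0 m, so Δλ = 37.14 / 93807.0 × 3600 = 1.425″.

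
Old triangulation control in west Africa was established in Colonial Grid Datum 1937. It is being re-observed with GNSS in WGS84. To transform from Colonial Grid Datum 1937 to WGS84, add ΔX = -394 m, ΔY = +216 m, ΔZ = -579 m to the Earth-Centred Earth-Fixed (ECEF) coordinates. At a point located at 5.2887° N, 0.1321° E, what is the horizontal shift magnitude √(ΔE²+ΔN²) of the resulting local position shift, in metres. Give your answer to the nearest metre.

The local east axis at (φ, λ) is (−sin λ, cos λ, 0), so ΔE = −sin(0.1321°)·(-394) + cos(0.1321°)·216 = 216.91 m.
The local north axis is (−sin φ cos λ, −sin φ sin λ, cos φ), giving ΔN = 36.317 − 0.046 − 576.535 = -540.26 m.
Horizontal magnitude = √(ΔE² + ΔN²) = √(216.91² + (-540.26)²) = 582.18 m.

582 m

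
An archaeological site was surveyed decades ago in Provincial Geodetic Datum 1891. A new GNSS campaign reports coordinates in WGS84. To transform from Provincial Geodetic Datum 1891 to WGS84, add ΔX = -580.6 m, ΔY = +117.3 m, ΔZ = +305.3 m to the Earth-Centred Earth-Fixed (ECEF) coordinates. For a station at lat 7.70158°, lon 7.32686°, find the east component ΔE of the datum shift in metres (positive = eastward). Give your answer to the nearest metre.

At φ = 7.70158°, λ = 7.32686°: sin φ = 0.134014, cos φ = 0.990980, sin λ = 0.127530, cos λ = 0.991835.
ΔE = −sin λ·ΔX + cos λ·ΔY = −(0.127530)·(-580.6) + (0.991835)·(117.3) = 190.39 m.

ΔE = 190 m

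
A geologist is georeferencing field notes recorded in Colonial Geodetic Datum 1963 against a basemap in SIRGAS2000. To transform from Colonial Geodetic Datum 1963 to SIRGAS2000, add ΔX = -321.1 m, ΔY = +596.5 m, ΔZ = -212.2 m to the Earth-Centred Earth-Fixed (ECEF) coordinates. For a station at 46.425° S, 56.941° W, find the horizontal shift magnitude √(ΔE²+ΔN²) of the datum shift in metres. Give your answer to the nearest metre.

638 m

At φ = -46.425°, λ = -56.941°: sin φ = -0.724473, cos φ = 0.689303, sin λ = -0.838109, cos λ = 0.545502.
ΔE = −sin λ·ΔX + cos λ·ΔY = −(-0.838109)·(-321.1) + (0.545502)·(596.5) = 56.28 m.
ΔN = −sin φ cos λ·ΔX − sin φ sin λ·ΔY + cos φ·ΔZ = −(-0.724473)(0.545502)(-321.1) − (-0.724473)(-0.838109)(596.5) + (0.689303)(-212.2) = -635.36 m.
Horizontal magnitude = √(ΔE² + ΔN²) = √(56.28² + (-635.36)²) = 637.84 m.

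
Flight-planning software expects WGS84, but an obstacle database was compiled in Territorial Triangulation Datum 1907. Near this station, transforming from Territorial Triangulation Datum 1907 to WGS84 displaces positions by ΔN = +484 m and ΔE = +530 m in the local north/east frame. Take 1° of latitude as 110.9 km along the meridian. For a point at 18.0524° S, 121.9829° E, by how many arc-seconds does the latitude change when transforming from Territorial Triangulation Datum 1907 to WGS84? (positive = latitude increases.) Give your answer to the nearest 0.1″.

Δφ = 15.7″

1° of latitude = 110.9 km, so Δφ = 484.0 / 110900 = 0.0043643° = 15.711″.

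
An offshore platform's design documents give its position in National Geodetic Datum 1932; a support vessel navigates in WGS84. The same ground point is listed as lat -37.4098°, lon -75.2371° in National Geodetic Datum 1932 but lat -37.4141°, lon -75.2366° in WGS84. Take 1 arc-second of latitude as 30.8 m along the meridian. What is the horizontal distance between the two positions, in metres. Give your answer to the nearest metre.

479 m

Δφ = -37.4141° − -37.4098° = -0.0043°; Δλ = -75.2366° − -75.2371° = +0.0005°.
1° of latitude = 3600 × 30.80 = 110880 m.
ΔN = Δφ × 110880 = -476.8 m; ΔE = Δλ × 110880 × cos(-37.4098°) = +0.0005 × 110880 × 0.794311 = 44.0 m.
Distance = √(ΔE² + ΔN²) = √(44.0² + (-476.8)²) = 478.8 m.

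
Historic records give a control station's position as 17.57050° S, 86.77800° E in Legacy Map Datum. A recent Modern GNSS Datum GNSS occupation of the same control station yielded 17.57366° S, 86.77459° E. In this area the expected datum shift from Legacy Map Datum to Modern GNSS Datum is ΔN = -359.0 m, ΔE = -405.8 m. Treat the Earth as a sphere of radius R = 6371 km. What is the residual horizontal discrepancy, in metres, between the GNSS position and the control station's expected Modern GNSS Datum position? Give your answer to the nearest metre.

Observed coordinate differences: Δφ = -0.00316°, Δλ = -0.00341°.
Converting to metres (1° lat = 111195 m, cos φ = 0.953346): observed ΔN = -351.4 m, observed ΔE = -361.5 m.
Subtracting the expected shift leaves a residual of -351.4 − (-359.0) = 7.6 m north and -361.5 − (-405.8) = 44.3 m east.
Residual distance = √(7.6² + 44.3²) = 45.0 m.

45 m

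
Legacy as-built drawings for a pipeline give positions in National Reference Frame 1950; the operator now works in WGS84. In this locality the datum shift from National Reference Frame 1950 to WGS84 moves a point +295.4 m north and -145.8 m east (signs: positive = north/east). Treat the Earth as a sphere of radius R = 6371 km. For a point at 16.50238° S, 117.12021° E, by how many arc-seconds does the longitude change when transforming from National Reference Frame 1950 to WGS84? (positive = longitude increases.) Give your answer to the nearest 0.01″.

At latitude -16.50238°, cos φ = 0.958808.
One radian of longitude at latitude φ spans R cos φ, so Δλ = ΔE / (R cos φ) = -145.8 / (6371000 × 0.958808) = -2.3868e-05 rad = -4.923″.

Δλ = -4.92″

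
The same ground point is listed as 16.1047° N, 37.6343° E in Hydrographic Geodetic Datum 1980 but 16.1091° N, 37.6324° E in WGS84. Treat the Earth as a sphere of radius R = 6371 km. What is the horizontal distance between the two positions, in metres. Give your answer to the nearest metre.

530 m

Δφ = 16.1091° − 16.1047° = +0.0044°; Δλ = 37.6324° − 37.6343° = -0.0019°.
1° along a meridian = πR/180 = 111195 m.
ΔN = Δφ × 111195 = 489.3 m; ΔE = Δλ × 111195 × cos(16.1047°) = -0.0019 × 111195 × 0.960756 = -203.0 m.
Distance = √(ΔE² + ΔN²) = √((-203.0)² + 489.3²) = 529.7 m.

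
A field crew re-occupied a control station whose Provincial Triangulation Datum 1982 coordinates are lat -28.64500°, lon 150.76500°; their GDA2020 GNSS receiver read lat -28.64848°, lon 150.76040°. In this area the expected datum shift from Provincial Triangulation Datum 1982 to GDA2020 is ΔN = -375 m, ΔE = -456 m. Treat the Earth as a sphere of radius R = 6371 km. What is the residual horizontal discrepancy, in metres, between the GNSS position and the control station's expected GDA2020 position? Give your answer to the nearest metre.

14 m

Observed coordinate differences: Δφ = -0.00348°, Δλ = -0.00460°.
Converting to metres (1° lat = 111195 m, cos φ = 0.877607): observed ΔN = -387.0 m, observed ΔE = -448.9 m.
Subtracting the expected shift leaves a residual of -387.0 − (-375) = -12.0 m north and -448.9 − (-456) = 7.1 m east.
Residual distance = √((-12.0)² + 7.1²) = 13.9 m.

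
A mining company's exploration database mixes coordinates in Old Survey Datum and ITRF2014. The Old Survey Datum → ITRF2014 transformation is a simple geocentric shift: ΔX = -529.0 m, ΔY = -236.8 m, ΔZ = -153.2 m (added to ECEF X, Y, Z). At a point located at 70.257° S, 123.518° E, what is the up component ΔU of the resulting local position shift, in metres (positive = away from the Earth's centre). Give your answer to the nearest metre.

ΔU = 176 m

The local up (radial) axis is (cos φ cos λ, cos φ sin λ, sin φ), giving ΔU = 98.676 − 66.690 + 144.194 = 176.18 m.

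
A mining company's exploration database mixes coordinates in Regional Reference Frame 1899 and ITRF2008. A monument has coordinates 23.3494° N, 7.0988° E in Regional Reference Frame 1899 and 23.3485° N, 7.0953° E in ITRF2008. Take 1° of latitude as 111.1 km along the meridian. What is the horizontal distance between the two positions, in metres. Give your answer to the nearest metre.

371 m

Δφ = 23.3485° − 23.3494° = -0.0009°; Δλ = 7.0953° − 7.0988° = -0.0035°.
ΔN = Δφ × 111100 = -100.0 m; ΔE = Δλ × 111100 × cos(23.3494°) = -0.0035 × 111100 × 0.918105 = -357.0 m.
Distance = √(ΔE² + ΔN²) = √((-357.0)² + (-100.0)²) = 370.7 m.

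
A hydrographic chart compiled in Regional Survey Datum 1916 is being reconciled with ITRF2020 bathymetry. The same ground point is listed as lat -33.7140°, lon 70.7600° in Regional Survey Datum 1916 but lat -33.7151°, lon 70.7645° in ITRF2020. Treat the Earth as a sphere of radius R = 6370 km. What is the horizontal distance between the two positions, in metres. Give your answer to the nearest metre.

434 m

Δφ = -33.7151° − -33.7140° = -0.0011°; Δλ = 70.7645° − 70.7600° = +0.0045°.
1° along a meridian = πR/180 = 111177 m.
ΔN = Δφ × 111177 = -122.3 m; ΔE = Δλ × 111177 × cos(-33.7140°) = +0.0045 × 111177 × 0.831819 = 416.2 m.
Distance = √(ΔE² + ΔN²) = √(416.2² + (-122.3)²) = 433.8 m.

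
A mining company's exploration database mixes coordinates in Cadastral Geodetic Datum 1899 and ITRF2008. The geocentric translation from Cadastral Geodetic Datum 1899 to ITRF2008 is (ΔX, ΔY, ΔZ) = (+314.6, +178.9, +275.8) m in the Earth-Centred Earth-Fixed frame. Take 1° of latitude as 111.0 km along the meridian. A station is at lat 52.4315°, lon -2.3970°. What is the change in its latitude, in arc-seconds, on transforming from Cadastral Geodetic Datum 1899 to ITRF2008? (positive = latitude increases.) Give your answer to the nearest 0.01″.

Δφ = -2.43″

sin φ = 0.792625, cos φ = 0.609709, sin λ = -0.041823, cos λ = 0.999125.
North component: ΔN = −sin φ cos λ·ΔX − sin φ sin λ·ΔY + cos φ·ΔZ = −(0.792625)(0.999125)(314.6) − (0.792625)(-0.041823)(178.9) + (0.609709)(275.8) = -75.05 m.
1° of latitude spans 111000 m, so Δφ = -75.05 / 111000 × 3600 = -2.434″.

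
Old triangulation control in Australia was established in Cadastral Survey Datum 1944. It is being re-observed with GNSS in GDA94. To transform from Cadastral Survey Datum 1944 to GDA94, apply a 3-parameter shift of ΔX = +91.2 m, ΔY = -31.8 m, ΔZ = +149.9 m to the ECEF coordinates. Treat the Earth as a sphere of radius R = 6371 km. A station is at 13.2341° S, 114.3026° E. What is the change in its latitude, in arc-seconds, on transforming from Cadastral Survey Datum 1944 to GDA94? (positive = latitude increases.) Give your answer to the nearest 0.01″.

sin φ = -0.228930, cos φ = 0.973443, sin λ = 0.911385, cos λ = -0.411556.
North component: ΔN = −sin φ cos λ·ΔX − sin φ sin λ·ΔY + cos φ·ΔZ = −(-0.228930)(-0.411556)(91.2) − (-0.228930)(0.911385)(-31.8) + (0.973443)(149.9) = 130.69 m.
1° of latitude spans πR/180 = 111195 m, so Δφ = 130.69 / 111195 × 3600 = 4.231″.

Δφ = 4.23″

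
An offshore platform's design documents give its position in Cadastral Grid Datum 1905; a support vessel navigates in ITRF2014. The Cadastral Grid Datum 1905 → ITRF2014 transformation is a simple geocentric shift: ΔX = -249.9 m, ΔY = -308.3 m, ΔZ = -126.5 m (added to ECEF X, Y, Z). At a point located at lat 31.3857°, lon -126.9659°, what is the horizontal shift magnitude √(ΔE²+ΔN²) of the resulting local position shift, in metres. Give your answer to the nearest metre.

315 m

The local east axis at (φ, λ) is (−sin λ, cos λ, 0), so ΔE = −sin(-126.9659°)·(-249.9) + cos(-126.9659°)·(-308.3) = -14.28 m.
The local north axis is (−sin φ cos λ, −sin φ sin λ, cos φ), giving ΔN = -78.263 − 128.288 − 107.991 = -314.54 m.
Horizontal magnitude = √(ΔE² + ΔN²) = √((-14.28)² + (-314.54)²) = 314.86 m.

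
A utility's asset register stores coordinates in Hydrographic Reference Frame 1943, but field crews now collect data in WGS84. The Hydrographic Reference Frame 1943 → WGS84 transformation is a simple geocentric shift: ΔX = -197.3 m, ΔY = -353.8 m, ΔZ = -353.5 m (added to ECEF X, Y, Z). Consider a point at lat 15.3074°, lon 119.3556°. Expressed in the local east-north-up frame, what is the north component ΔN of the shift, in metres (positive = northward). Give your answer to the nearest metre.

ΔN = -285 m

The local north axis is (−sin φ cos λ, −sin φ sin λ, cos φ), giving ΔN = -25.534 + 81.409 − 340.959 = -285.08 m.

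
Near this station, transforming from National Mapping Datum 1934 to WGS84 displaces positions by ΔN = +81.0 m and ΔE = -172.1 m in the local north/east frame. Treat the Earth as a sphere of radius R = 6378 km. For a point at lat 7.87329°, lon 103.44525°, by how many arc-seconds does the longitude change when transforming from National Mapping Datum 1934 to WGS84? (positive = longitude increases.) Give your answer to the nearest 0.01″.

Δλ = -5.62″

At latitude 7.87329°, cos φ = 0.990573.
One radian of longitude at latitude φ spans R cos φ, so Δλ = ΔE / (R cos φ) = -172.1 / (6378000 × 0.990573) = -2.7240e-05 rad = -5.619″.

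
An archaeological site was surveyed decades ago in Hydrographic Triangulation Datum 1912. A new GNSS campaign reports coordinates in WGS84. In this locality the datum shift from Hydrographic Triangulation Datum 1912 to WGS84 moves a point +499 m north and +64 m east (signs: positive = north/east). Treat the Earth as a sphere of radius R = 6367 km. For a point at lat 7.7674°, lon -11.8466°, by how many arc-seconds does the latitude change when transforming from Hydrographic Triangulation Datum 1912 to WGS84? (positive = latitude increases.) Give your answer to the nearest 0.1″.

On a sphere of radius R, 1 rad of latitude = R, so Δφ = ΔN / R = 499.0 / 6367000 = 7.8373e-05 rad = 16.166″.

Δφ = 16.2″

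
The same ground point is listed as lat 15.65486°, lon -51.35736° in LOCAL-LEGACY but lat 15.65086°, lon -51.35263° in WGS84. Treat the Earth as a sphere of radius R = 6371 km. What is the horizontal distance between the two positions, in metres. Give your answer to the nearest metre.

674 m

Δφ = 15.65086° − 15.65486° = -0.00400°; Δλ = -51.35263° − -51.35736° = +0.00473°.
1° along a meridian = πR/180 = 111195 m.
ΔN = Δφ × 111195 = -444.8 m; ΔE = Δλ × 111195 × cos(15.65486°) = +0.00473 × 111195 × 0.962905 = 506.4 m.
Distance = √(ΔE² + ΔN²) = √(506.4² + (-444.8)²) = 674.0 m.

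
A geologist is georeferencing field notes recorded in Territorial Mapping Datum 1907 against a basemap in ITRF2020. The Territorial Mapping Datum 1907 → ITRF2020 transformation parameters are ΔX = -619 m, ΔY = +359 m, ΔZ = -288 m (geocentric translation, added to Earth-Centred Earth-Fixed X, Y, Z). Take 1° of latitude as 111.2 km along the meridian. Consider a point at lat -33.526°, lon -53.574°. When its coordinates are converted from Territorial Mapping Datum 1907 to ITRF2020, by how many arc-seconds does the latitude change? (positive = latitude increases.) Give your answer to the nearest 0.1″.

sin φ = -0.552315, cos φ = 0.833635, sin λ = -0.804624, cos λ = 0.593784.
North component: ΔN = −sin φ cos λ·ΔX − sin φ sin λ·ΔY + cos φ·ΔZ = −(-0.552315)(0.593784)(-619) − (-0.552315)(-0.804624)(359) + (0.833635)(-288) = -602.63 m.
1° of latitude spans 111200 m, so Δφ = -602.63 / 111200 × 3600 = -19.510″.

Δφ = -19.5″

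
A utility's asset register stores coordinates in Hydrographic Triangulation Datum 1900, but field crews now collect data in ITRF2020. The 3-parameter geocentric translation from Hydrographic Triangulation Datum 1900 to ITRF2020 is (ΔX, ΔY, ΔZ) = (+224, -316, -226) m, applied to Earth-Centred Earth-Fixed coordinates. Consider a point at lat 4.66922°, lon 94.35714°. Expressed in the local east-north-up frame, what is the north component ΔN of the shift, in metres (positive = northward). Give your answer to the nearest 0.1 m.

At φ = 4.66922°, λ = 94.35714°: sin φ = 0.081403, cos φ = 0.996681, sin λ = 0.997110, cos λ = -0.075973.
ΔN = −sin φ cos λ·ΔX − sin φ sin λ·ΔY + cos φ·ΔZ = −(0.081403)(-0.075973)(224) − (0.081403)(0.997110)(-316) + (0.996681)(-226) = -198.22 m.

ΔN = -198.2 m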